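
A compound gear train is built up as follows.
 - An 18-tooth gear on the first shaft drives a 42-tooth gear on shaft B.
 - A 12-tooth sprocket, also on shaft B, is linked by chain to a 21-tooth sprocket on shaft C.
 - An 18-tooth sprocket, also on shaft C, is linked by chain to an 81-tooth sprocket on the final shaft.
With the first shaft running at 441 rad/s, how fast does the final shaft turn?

24 rad/s

the first shaft → shaft B (gear mesh, 42/18): 441 ÷ 2.3333 = 189 rad/s
shaft B → shaft C (chain, 21/12): 189 ÷ 1.75 = 108 rad/s
shaft C → the final shaft (chain, 81/18): 108 ÷ 4.5 = 24 rad/s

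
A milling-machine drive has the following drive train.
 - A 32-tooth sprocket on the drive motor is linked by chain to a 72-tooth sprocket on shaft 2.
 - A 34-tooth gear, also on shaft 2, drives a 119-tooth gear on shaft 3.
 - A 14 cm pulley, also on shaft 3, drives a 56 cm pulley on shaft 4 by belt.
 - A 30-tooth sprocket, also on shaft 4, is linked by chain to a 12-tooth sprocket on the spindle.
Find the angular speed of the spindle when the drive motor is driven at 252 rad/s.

20 rad/s

the drive motor → shaft 2 (chain, 72/32): 252 ÷ 2.25 = 112 rad/s
shaft 2 → shaft 3 (gear mesh, 119/34): 112 ÷ 3.5 = 32 rad/s
shaft 3 → shaft 4 (belt, 56/14): 32 ÷ 4 = 8 rad/s
shaft 4 → the spindle (chain, 12/30): 8 ÷ 0.4 = 20 rad/s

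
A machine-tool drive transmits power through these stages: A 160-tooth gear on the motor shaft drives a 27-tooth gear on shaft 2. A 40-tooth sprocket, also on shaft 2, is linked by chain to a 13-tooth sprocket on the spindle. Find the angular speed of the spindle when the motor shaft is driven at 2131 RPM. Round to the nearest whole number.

gear mesh 27/160 = 0.16875 → 2131/0.16875 = 12628 RPM
chain 13/40 = 0.325 → 12628/0.325 = 38856 RPM

38856 RPM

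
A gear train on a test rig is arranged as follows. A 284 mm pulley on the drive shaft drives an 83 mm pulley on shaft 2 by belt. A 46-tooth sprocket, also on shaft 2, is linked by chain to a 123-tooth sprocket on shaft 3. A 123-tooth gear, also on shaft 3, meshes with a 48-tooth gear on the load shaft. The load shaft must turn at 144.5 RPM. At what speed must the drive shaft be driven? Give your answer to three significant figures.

44.1 RPM

Overall ratio R = 0.29225 × 2.6739 × 0.39024 = 0.30496.
Required input speed = output speed × R = 144.5 × 0.30496 = 44.067 RPM.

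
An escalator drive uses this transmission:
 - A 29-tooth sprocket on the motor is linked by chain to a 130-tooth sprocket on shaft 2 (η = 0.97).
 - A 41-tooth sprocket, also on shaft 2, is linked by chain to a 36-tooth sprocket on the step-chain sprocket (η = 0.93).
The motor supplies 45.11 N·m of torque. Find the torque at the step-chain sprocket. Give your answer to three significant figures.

chain 130/29 = 4.4828 → τ = 45.11·4.4828·0.97 = 196.15 N·m
chain 36/41 = 0.87805 → τ = 196.15·0.87805·0.93 = 160.17 N·m

160 N·m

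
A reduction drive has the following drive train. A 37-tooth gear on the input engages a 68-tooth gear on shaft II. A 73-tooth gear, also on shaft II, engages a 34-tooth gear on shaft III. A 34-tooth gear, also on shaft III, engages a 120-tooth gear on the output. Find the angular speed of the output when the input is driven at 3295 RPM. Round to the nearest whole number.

gear mesh 68/37 = 1.8378 → 3295/1.8378 = 1792.9 RPM
gear mesh 34/73 = 0.46575 → 1792.9/0.46575 = 3849.4 RPM
gear mesh 120/34 = 3.5294 → 3849.4/3.5294 = 1090.7 RPM

1091 RPM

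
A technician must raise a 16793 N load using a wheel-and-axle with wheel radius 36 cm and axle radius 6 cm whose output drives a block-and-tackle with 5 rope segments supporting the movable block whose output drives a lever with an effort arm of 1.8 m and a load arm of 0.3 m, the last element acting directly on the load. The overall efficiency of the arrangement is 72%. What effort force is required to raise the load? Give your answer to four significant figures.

Wheel-and-axle MA = R/r = 36/6 = 6.
Block-and-tackle MA = number of supporting rope parts = 5.
Lever MA = effort arm / load arm = 1.8/0.3 = 6.
Combined ideal MA = 6 × 5 × 6 = 180.
Actual MA = 180 × 0.72 = 129.6.
Effort = load / actual MA = 16793 / 129.6 = 129.58 N.

129.6 N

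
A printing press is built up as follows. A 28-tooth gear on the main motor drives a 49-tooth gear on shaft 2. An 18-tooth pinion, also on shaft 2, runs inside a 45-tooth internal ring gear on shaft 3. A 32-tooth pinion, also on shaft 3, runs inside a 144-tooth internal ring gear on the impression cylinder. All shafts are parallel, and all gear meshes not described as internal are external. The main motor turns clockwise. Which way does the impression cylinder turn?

counterclockwise

the main motor → shaft 2: external mesh, 1 reversal → CCW.
shaft 2 → shaft 3: internal mesh, same direction → CCW.
shaft 3 → the impression cylinder: internal mesh, same direction → CCW.
1 reversal in total — an odd number — so the impression cylinder turns opposite to the main motor.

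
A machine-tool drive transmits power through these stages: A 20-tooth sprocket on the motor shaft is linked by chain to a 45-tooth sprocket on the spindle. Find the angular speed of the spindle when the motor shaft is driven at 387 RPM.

the motor shaft → the spindle (chain, 45/20): 387 ÷ 2.25 = 172 RPM

172 RPM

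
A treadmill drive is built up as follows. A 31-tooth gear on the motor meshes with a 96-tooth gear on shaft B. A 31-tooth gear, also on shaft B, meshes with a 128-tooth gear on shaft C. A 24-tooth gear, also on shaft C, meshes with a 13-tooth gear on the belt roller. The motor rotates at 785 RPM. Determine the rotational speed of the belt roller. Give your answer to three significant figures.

gear mesh 96/31 = 3.0968 → 785/3.0968 = 253.49 RPM
gear mesh 128/31 = 4.129 → 253.49/4.129 = 61.392 RPM
gear mesh 13/24 = 0.54167 → 61.392/0.54167 = 113.34 RPM

113 RPM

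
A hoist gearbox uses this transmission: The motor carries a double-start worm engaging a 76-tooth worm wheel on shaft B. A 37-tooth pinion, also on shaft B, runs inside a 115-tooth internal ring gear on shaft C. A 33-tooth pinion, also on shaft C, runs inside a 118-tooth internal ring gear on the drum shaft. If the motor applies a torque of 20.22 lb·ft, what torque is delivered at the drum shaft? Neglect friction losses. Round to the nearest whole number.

After the worm (76/2): 20.22 × 38 = 768.36 lb·ft
After the internal gear (115/37): 768.36 × 3.1081 = 2388.1 lb·ft
After the internal gear (118/33): 2388.1 × 3.5758 = 8539.4 lb·ft

8539 lb·ft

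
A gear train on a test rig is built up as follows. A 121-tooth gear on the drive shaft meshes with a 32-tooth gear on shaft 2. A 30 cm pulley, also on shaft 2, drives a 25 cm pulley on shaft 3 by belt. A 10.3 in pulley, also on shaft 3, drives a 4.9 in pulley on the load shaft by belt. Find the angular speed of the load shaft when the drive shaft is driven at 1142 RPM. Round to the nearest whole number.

the drive shaft → shaft 2 (gear mesh, 32/121): 1142 ÷ 0.26446 = 4318.2 RPM
shaft 2 → shaft 3 (belt, 25/30): 4318.2 ÷ 0.83333 = 5181.8 RPM
shaft 3 → the load shaft (belt, 4.9/10.3): 5181.8 ÷ 0.47573 = 10892 RPM

10892 RPM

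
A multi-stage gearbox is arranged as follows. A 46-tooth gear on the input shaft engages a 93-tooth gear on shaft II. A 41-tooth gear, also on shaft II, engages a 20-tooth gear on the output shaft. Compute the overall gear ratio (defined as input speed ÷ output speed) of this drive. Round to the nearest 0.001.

0.986

Each stage contributes driven/driver: gear mesh 93/46 = 2.0217, gear mesh 20/41 = 0.4878.
Overall: 2.0217 × 0.4878 = 0.98621.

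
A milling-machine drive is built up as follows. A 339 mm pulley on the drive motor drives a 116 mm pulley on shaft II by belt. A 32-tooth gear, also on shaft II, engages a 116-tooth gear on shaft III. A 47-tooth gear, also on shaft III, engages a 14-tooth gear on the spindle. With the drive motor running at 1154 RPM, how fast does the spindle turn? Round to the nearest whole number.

Belt: ratio = 116/339 = 0.34218, so shaft II turns at 1154 / 0.34218 = 3372.5 RPM.
Gear mesh: ratio = 116/32 = 3.625, so shaft III turns at 3372.5 / 3.625 = 930.34 RPM.
Gear mesh: ratio = 14/47 = 0.29787, so the spindle turns at 930.34 / 0.29787 = 3123.3 RPM.

3123 RPM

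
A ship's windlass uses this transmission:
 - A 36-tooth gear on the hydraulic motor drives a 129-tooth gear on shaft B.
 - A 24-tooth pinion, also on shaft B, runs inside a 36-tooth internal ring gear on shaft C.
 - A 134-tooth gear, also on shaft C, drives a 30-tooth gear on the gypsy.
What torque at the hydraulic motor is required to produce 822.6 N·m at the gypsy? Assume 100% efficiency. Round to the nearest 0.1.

683.6 N·m

Overall ratio R = 3.5833 × 1.5 × 0.22388 = 1.2034.
Input torque = output torque / R = 822.6 / 1.2034 = 683.59 N·m.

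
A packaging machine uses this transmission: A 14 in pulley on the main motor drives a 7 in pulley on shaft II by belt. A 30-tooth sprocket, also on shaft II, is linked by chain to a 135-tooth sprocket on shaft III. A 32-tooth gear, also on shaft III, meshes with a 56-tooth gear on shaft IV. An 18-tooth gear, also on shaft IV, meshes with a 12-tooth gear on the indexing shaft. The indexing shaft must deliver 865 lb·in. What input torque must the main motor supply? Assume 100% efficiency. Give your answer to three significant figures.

Overall ratio R = 0.5 × 4.5 × 1.75 × 0.66667 = 2.625.
Input torque = output torque / R = 865 / 2.625 = 329.52 lb·in.

330 lb·in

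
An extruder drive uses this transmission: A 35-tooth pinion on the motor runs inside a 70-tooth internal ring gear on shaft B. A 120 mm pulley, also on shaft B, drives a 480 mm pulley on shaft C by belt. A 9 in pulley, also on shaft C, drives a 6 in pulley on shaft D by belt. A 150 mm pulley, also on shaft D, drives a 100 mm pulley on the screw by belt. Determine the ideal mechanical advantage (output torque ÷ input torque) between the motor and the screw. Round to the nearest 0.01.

3.56

Each stage contributes driven/driver: internal gear 70/35 = 2, belt 480/120 = 4, belt 6/9 = 0.66667, belt 100/150 = 0.66667.
Overall: 2 × 4 × 0.66667 × 0.66667 = 3.5556.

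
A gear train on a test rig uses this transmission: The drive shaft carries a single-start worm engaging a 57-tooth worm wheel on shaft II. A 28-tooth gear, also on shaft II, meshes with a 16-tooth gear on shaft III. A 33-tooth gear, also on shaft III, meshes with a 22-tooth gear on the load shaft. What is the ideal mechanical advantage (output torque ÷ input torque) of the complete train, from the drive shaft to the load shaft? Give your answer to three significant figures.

Each stage contributes driven/driver: worm 57/1 = 57, gear mesh 16/28 = 0.57143, gear mesh 22/33 = 0.66667.
Overall: 57 × 0.57143 × 0.66667 = 21.714.

21.7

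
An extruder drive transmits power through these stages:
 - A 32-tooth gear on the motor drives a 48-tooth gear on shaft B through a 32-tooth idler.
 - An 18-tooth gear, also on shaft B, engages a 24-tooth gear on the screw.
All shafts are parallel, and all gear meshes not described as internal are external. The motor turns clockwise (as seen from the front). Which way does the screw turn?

the motor → shaft B: driver → idler → driven is 2 external meshes, 2 reversals → CW.
shaft B → the screw: external mesh, 1 reversal → CCW.
3 reversals in total — an odd number — so the screw turns opposite to the motor.

anticlockwise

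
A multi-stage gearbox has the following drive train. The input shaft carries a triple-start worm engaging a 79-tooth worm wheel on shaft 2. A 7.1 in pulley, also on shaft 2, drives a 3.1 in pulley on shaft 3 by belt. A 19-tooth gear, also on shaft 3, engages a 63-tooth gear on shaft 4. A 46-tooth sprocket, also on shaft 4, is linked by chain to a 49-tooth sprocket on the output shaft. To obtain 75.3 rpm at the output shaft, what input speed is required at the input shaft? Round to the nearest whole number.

Overall ratio R = 26.333 × 0.43662 × 3.3158 × 1.0652 = 40.61.
Required input speed = output speed × R = 75.3 × 40.61 = 3057.9 rpm.

3058 rpm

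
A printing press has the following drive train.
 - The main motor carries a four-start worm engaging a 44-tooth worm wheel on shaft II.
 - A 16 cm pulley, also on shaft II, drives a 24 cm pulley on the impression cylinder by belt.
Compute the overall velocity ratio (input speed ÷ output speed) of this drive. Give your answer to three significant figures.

16.5

Each stage contributes driven/driver: worm 44/4 = 11, belt 24/16 = 1.5.
Overall: 11 × 1.5 = 16.5.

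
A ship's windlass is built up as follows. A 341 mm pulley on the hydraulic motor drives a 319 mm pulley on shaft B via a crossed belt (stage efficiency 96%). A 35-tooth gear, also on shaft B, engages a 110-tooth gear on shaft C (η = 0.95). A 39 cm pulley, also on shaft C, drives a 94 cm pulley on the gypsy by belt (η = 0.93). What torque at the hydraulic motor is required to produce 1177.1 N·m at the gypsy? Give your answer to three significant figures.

196 N·m

Overall ratio R = 0.93548 × 3.1429 × 2.4103 = 7.0864; overall efficiency η = 0.96 × 0.95 × 0.93 = 0.8482.
Input torque = output torque / (R × η) = 1177.1 / (7.0864 × 0.8482) = 195.84 N·m.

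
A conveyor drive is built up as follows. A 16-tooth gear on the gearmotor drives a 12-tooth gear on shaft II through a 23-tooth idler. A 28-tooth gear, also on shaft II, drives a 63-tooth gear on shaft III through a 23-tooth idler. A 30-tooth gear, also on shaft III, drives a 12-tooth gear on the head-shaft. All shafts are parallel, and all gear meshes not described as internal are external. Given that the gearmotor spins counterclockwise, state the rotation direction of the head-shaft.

clockwise

the gearmotor → shaft II: driver → idler → driven is 2 external meshes, 2 reversals → CCW.
shaft II → shaft III: driver → idler → driven is 2 external meshes, 2 reversals → CCW.
shaft III → the head-shaft: external mesh, 1 reversal → CW.
5 reversals in total — an odd number — so the head-shaft turns opposite to the gearmotor.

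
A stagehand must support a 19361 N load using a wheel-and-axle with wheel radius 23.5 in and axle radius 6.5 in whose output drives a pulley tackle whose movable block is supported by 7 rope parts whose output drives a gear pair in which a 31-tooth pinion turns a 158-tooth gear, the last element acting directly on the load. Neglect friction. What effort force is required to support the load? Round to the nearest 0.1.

Wheel-and-axle MA = R/r = 23.5/6.5 = 3.6154.
Block-and-tackle MA = number of supporting rope parts = 7.
Gear pair MA = 158/31 = 5.0968.
Combined ideal MA = 3.6154 × 7 × 5.0968 = 128.99.
Effort = load / MA = 19361 / 128.99 = 150.1 N.

150.1 N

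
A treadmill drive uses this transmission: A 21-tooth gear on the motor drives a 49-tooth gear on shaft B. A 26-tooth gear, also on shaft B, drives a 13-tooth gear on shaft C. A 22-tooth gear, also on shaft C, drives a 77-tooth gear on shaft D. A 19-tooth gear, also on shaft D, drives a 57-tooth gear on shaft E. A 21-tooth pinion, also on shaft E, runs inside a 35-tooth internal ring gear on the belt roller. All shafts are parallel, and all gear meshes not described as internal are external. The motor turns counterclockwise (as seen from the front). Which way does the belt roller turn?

the motor → shaft B: external mesh, 1 reversal → CW.
shaft B → shaft C: external mesh, 1 reversal → CCW.
shaft C → shaft D: external mesh, 1 reversal → CW.
shaft D → shaft E: external mesh, 1 reversal → CCW.
shaft E → the belt roller: internal mesh, same direction → CCW.
4 reversals in total — an even number — so the belt roller turns the same way as the motor.

counterclockwise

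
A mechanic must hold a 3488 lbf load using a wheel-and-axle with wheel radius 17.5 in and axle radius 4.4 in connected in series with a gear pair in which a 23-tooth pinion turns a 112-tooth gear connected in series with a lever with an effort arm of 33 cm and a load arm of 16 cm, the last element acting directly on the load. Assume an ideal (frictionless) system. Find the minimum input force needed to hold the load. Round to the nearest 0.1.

87.3 lbf

Wheel-and-axle MA = R/r = 17.5/4.4 = 3.9773.
Gear pair MA = 112/23 = 4.8696.
Lever MA = effort arm / load arm = 33/16 = 2.0625.
Combined ideal MA = 3.9773 × 4.8696 × 2.0625 = 39.946.
Effort = load / MA = 3488 / 39.946 = 87.319 lbf.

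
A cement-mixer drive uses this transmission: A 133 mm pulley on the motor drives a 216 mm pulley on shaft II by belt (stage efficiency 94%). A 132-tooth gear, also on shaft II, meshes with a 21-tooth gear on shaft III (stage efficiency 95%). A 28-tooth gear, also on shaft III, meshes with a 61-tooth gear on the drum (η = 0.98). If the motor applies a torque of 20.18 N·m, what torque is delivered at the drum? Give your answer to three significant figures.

9.94 N·m

Belt: ratio = 216/133 = 1.6241; torque at shaft II = 20.18 × 1.6241 × 0.94 = 30.807 N·m.
Gear mesh: ratio = 21/132 = 0.15909; torque at shaft III = 30.807 × 0.15909 × 0.95 = 4.6561 N·m.
Gear mesh: ratio = 61/28 = 2.1786; torque at the drum = 4.6561 × 2.1786 × 0.98 = 9.9407 N·m.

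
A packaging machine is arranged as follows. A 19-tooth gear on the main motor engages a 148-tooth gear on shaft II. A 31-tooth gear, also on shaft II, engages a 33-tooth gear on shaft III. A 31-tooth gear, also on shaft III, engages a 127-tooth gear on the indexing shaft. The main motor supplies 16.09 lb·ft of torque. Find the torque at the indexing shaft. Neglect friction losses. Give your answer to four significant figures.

Gear mesh: ratio = 148/19 = 7.7895; torque at shaft II = 16.09 × 7.7895 = 125.33 lb·ft.
Gear mesh: ratio = 33/31 = 1.0645; torque at shaft III = 125.33 × 1.0645 = 133.42 lb·ft.
Gear mesh: ratio = 127/31 = 4.0968; torque at the indexing shaft = 133.42 × 4.0968 = 546.59 lb·ft.

546.6 lb·ft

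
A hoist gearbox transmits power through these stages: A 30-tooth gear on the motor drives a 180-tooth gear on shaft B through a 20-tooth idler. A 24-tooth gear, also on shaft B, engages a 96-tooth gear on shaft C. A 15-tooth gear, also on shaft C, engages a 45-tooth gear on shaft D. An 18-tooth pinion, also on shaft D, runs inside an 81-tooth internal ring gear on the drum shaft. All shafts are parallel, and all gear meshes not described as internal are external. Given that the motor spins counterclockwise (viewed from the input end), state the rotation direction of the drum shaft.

counterclockwise

the motor → shaft B: driver → idler → driven is 2 external meshes, 2 reversals → CCW.
shaft B → shaft C: external mesh, 1 reversal → CW.
shaft C → shaft D: external mesh, 1 reversal → CCW.
shaft D → the drum shaft: internal mesh, same direction → CCW.
4 reversals in total — an even number — so the drum shaft turns the same way as the motor.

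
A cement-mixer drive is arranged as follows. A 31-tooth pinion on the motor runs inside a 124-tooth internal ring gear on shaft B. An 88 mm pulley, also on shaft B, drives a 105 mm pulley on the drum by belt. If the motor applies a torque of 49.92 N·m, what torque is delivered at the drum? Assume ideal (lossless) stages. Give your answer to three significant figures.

238 N·m

After the internal gear (124/31): 49.92 × 4 = 199.68 N·m
After the belt (105/88): 199.68 × 1.1932 = 238.25 N·m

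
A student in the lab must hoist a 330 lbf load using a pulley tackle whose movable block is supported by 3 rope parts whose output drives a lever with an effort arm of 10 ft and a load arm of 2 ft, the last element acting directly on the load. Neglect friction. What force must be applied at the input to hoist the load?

22 lbf

Block-and-tackle MA = number of supporting rope parts = 3.
Lever MA = effort arm / load arm = 10/2 = 5.
Combined ideal MA = 3 × 5 = 15.
Effort = load / MA = 330 / 15 = 22 lbf.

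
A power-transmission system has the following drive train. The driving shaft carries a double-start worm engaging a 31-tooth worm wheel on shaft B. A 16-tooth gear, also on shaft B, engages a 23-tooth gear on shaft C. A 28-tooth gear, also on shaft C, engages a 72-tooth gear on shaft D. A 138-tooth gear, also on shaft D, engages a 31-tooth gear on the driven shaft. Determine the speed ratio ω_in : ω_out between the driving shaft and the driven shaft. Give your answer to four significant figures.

12.87

Each stage contributes driven/driver: worm 31/2 = 15.5, gear mesh 23/16 = 1.4375, gear mesh 72/28 = 2.5714, gear mesh 31/138 = 0.22464.
Overall: 15.5 × 1.4375 × 2.5714 × 0.22464 = 12.871.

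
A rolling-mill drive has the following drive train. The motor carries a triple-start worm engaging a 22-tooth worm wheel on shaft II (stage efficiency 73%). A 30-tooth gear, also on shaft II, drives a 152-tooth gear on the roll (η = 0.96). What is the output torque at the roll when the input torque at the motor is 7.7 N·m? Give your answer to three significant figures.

After the worm (22/3): 7.7 × 7.3333 × 0.73 = 41.221 N·m
After the gear mesh (152/30): 41.221 × 5.0667 × 0.96 = 200.5 N·m

200 N·m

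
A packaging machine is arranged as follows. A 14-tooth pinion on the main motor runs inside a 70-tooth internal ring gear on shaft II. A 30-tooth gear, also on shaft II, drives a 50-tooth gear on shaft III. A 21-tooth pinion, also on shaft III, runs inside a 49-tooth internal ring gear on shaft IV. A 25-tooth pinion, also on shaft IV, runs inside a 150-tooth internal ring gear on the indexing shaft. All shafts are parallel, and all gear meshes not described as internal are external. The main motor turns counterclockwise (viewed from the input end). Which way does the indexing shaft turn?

clockwise

the main motor → shaft II: internal mesh, same direction → CCW.
shaft II → shaft III: external mesh, 1 reversal → CW.
shaft III → shaft IV: internal mesh, same direction → CW.
shaft IV → the indexing shaft: internal mesh, same direction → CW.
1 reversal in total — an odd number — so the indexing shaft turns opposite to the main motor.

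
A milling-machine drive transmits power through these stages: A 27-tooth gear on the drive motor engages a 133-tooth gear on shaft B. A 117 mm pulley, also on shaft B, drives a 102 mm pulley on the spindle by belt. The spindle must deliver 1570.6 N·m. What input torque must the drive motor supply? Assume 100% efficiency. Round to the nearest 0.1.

Overall ratio R = 4.9259 × 0.87179 = 4.2944.
Input torque = output torque / R = 1570.6 / 4.2944 = 365.73 N·m.

365.7 N·m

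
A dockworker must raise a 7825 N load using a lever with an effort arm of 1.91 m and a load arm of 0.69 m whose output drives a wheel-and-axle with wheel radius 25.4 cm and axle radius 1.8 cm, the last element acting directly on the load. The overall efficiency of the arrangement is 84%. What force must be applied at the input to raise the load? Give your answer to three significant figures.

Lever MA = effort arm / load arm = 1.91/0.69 = 2.7681.
Wheel-and-axle MA = R/r = 25.4/1.8 = 14.111.
Combined ideal MA = 2.7681 × 14.111 = 39.061.
Actual MA = 39.061 × 0.84 = 32.811.
Effort = load / actual MA = 7825 / 32.811 = 238.48 N.

238 N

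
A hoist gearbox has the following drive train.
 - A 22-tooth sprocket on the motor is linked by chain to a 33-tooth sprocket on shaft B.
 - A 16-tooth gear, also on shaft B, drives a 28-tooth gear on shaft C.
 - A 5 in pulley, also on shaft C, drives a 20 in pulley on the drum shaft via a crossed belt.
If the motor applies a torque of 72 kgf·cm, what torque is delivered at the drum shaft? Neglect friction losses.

After the chain (33/22): 72 × 1.5 = 108 kgf·cm
After the gear mesh (28/16): 108 × 1.75 = 189 kgf·cm
After the belt (20/5): 189 × 4 = 756 kgf·cm

756 kgf·cm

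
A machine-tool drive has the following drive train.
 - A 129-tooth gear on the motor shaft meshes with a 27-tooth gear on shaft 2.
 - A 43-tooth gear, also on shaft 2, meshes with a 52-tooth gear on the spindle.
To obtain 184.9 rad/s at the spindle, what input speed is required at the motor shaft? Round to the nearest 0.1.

46.8 rad/s

Overall ratio R = 0.2093 × 1.2093 = 0.25311.
Required input speed = output speed × R = 184.9 × 0.25311 = 46.8 rad/s.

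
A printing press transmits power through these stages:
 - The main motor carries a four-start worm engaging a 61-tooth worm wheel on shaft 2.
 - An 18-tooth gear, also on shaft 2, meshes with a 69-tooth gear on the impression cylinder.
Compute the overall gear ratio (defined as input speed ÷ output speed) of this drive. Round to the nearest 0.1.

58.5

Each stage contributes driven/driver: worm 61/4 = 15.25, gear mesh 69/18 = 3.8333.
Overall: 15.25 × 3.8333 = 58.458.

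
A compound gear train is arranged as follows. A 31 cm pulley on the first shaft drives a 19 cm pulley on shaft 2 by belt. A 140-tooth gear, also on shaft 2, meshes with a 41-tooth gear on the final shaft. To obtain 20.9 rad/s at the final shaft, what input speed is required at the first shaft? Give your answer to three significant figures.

3.75 rad/s

Overall ratio R = 0.6129 × 0.29286 = 0.17949.
Required input speed = output speed × R = 20.9 × 0.17949 = 3.7514 rad/s.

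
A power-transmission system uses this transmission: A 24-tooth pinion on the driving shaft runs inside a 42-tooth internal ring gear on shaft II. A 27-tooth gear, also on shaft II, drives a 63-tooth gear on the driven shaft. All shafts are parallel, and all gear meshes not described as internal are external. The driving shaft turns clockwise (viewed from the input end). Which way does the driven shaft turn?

the driving shaft → shaft II: internal mesh, same direction → CW.
shaft II → the driven shaft: external mesh, 1 reversal → CCW.
1 reversal in total — an odd number — so the driven shaft turns opposite to the driving shaft.

counterclockwise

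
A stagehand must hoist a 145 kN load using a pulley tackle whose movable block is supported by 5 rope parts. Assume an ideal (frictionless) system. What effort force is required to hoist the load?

Block-and-tackle MA = number of supporting rope parts = 5.
Effort = load / MA = 145 / 5 = 29 kN.

29 kN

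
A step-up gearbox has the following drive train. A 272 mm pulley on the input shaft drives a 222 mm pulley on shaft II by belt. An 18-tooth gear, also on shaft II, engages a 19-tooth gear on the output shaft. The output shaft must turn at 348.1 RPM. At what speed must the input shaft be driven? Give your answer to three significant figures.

300 RPM

Overall ratio R = 0.81618 × 1.0556 = 0.86152.
Required input speed = output speed × R = 348.1 × 0.86152 = 299.89 RPM.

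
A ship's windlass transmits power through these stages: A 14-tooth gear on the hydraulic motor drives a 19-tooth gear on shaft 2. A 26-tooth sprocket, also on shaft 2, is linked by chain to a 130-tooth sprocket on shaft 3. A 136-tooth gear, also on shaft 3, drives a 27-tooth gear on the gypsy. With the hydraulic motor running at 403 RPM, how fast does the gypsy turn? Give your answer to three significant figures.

Gear mesh: ratio = 19/14 = 1.3571, so shaft 2 turns at 403 / 1.3571 = 296.95 RPM.
Chain: ratio = 130/26 = 5, so shaft 3 turns at 296.95 / 5 = 59.389 RPM.
Gear mesh: ratio = 27/136 = 0.19853, so the gypsy turns at 59.389 / 0.19853 = 299.15 RPM.

299 RPM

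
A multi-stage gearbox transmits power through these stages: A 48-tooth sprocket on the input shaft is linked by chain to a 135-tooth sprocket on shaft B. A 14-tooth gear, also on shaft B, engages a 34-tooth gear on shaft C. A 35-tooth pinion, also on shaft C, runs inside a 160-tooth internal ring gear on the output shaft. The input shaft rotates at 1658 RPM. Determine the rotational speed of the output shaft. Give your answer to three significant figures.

the input shaft → shaft B (chain, 135/48): 1658 ÷ 2.8125 = 589.51 RPM
shaft B → shaft C (gear mesh, 34/14): 589.51 ÷ 2.4286 = 242.74 RPM
shaft C → the output shaft (internal gear, 160/35): 242.74 ÷ 4.5714 = 53.099 RPM

53.1 RPM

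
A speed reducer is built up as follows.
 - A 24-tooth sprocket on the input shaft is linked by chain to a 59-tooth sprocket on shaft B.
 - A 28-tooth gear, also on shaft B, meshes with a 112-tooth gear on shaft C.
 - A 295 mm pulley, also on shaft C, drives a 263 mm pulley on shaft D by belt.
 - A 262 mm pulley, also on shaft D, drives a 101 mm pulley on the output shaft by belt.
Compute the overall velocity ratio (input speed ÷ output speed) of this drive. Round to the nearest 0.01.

3.38

Each stage contributes driven/driver: chain 59/24 = 2.4583, gear mesh 112/28 = 4, belt 263/295 = 0.89153, belt 101/262 = 0.3855.
Overall: 2.4583 × 4 × 0.89153 × 0.3855 = 3.3795.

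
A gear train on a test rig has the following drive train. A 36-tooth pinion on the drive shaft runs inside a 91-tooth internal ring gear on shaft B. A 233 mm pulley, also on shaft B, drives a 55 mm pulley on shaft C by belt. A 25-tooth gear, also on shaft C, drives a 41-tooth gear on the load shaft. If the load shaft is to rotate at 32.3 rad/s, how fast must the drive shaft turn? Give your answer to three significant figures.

31.6 rad/s

Overall ratio R = 2.5278 × 0.23605 × 1.64 = 0.97856.
Required input speed = output speed × R = 32.3 × 0.97856 = 31.608 rad/s.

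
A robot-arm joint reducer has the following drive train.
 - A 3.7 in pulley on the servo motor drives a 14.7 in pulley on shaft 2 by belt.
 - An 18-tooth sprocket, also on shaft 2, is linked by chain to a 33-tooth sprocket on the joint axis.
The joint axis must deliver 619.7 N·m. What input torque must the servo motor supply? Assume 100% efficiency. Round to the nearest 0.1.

85.1 N·m

Overall ratio R = 3.973 × 1.8333 = 7.2838.
Input torque = output torque / R = 619.7 / 7.2838 = 85.079 N·m.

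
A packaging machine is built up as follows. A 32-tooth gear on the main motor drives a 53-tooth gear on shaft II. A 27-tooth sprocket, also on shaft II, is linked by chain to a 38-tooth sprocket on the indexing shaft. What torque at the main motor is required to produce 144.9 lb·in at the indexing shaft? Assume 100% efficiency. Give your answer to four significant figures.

62.16 lb·in

Overall ratio R = 1.6562 × 1.4074 = 2.331.
Input torque = output torque / R = 144.9 / 2.331 = 62.162 lb·in.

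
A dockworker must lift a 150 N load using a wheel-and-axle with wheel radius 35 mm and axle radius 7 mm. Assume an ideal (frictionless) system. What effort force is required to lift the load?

30 N

Wheel-and-axle MA = R/r = 35/7 = 5.
Effort = load / MA = 150 / 5 = 30 N.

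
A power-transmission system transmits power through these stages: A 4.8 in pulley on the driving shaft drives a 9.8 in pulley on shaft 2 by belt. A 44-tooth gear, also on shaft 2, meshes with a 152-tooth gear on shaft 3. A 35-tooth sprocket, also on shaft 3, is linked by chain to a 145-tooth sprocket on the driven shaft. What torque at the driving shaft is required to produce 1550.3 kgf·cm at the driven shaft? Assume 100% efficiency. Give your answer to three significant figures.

53.1 kgf·cm

Overall ratio R = 2.0417 × 3.4545 × 4.1429 = 29.22.
Input torque = output torque / R = 1550.3 / 29.22 = 53.057 kgf·cm.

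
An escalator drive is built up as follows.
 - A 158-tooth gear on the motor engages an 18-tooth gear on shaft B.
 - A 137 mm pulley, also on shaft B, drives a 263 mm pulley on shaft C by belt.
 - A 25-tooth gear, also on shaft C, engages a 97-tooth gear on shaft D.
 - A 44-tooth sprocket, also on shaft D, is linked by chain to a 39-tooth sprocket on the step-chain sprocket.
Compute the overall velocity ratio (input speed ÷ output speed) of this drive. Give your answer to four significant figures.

Each stage contributes driven/driver: gear mesh 18/158 = 0.11392, belt 263/137 = 1.9197, gear mesh 97/25 = 3.88, chain 39/44 = 0.88636.
Overall: 0.11392 × 1.9197 × 3.88 × 0.88636 = 0.75213.

0.7521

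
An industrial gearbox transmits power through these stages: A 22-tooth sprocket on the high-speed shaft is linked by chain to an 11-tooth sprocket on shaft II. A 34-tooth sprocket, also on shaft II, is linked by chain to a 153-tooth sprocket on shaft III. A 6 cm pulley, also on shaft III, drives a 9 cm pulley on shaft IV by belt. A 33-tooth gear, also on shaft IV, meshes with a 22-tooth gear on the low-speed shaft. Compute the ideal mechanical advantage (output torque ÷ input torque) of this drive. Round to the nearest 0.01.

2.25

Each stage contributes driven/driver: chain 11/22 = 0.5, chain 153/34 = 4.5, belt 9/6 = 1.5, gear mesh 22/33 = 0.66667.
Overall: 0.5 × 4.5 × 1.5 × 0.66667 = 2.25.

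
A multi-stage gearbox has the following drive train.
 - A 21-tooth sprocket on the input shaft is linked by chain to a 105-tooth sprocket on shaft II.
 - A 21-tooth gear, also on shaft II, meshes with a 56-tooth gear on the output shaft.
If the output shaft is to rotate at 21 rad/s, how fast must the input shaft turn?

280 rad/s

Overall ratio R = 5 × 2.6667 = 13.333.
Required input speed = output speed × R = 21 × 13.333 = 280 rad/s.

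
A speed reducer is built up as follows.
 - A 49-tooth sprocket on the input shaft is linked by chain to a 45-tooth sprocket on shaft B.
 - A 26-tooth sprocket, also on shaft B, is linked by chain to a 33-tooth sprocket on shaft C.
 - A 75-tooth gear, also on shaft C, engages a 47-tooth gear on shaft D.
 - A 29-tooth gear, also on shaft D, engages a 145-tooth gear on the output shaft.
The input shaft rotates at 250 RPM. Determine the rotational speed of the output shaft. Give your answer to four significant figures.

68.45 RPM

Chain: ratio = 45/49 = 0.91837, so shaft B turns at 250 / 0.91837 = 272.22 RPM.
Chain: ratio = 33/26 = 1.2692, so shaft C turns at 272.22 / 1.2692 = 214.48 RPM.
Gear mesh: ratio = 47/75 = 0.62667, so shaft D turns at 214.48 / 0.62667 = 342.25 RPM.
Gear mesh: ratio = 145/29 = 5, so the output shaft turns at 342.25 / 5 = 68.45 RPM.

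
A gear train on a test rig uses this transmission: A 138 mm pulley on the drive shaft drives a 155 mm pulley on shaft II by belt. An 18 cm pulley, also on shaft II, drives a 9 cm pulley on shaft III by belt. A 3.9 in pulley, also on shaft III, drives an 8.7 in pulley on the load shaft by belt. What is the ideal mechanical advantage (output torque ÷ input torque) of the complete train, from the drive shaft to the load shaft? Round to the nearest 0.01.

1.25

Each stage contributes driven/driver: belt 155/138 = 1.1232, belt 9/18 = 0.5, belt 8.7/3.9 = 2.2308.
Overall: 1.1232 × 0.5 × 2.2308 = 1.2528.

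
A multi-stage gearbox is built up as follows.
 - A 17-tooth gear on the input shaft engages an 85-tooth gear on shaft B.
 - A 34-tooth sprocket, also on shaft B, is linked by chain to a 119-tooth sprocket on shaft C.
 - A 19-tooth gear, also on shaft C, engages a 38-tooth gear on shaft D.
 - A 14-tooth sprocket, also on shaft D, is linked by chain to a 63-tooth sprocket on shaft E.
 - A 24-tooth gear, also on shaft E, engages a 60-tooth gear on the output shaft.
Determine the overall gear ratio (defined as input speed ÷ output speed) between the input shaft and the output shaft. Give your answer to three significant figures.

Each stage contributes driven/driver: gear mesh 85/17 = 5, chain 119/34 = 3.5, gear mesh 38/19 = 2, chain 63/14 = 4.5, gear mesh 60/24 = 2.5.
Overall: 5 × 3.5 × 2 × 4.5 × 2.5 = 393.75.

394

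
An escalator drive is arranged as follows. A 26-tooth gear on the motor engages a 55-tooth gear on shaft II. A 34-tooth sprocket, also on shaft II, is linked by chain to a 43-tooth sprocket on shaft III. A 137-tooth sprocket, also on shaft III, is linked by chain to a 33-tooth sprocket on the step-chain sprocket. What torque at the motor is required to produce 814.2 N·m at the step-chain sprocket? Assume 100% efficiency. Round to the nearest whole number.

1263 N·m

Overall ratio R = 2.1154 × 1.2647 × 0.24088 = 0.64442.
Input torque = output torque / R = 814.2 / 0.64442 = 1263.5 N·m.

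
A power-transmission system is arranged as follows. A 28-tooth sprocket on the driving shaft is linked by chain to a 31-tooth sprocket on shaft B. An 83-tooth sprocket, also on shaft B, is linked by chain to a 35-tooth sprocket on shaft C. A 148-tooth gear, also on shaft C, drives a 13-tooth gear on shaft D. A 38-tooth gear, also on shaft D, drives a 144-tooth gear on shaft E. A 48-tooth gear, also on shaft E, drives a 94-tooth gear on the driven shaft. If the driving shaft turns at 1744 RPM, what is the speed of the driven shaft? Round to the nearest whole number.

chain 31/28 = 1.1071 → 1744/1.1071 = 1575.2 RPM
chain 35/83 = 0.42169 → 1575.2/0.42169 = 3735.5 RPM
gear mesh 13/148 = 0.087838 → 3735.5/0.087838 = 42528 RPM
gear mesh 144/38 = 3.7895 → 42528/3.7895 = 11223 RPM
gear mesh 94/48 = 1.9583 → 11223/1.9583 = 5730.7 RPM

5731 RPM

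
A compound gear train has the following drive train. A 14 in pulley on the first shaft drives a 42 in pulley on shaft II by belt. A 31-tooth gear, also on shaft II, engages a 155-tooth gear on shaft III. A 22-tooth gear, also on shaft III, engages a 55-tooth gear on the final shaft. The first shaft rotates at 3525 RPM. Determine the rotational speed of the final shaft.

Belt: ratio = 42/14 = 3, so shaft II turns at 3525 / 3 = 1175 RPM.
Gear mesh: ratio = 155/31 = 5, so shaft III turns at 1175 / 5 = 235 RPM.
Gear mesh: ratio = 55/22 = 2.5, so the final shaft turns at 235 / 2.5 = 94 RPM.

94 RPM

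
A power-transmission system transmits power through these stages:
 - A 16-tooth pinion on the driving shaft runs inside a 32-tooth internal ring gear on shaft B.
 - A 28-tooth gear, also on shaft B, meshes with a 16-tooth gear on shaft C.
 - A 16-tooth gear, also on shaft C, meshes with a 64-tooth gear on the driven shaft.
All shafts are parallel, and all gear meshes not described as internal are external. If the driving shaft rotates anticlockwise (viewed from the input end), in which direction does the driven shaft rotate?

anticlockwise

the driving shaft → shaft B: internal mesh, same direction → CCW.
shaft B → shaft C: external mesh, 1 reversal → CW.
shaft C → the driven shaft: external mesh, 1 reversal → CCW.
2 reversals in total — an even number — so the driven shaft turns the same way as the driving shaft.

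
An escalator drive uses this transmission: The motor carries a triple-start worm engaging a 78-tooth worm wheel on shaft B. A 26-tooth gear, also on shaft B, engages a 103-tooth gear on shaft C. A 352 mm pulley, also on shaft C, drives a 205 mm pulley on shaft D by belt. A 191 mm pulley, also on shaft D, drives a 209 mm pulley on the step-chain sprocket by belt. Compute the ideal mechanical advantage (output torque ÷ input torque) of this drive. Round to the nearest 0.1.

Each stage contributes driven/driver: worm 78/3 = 26, gear mesh 103/26 = 3.9615, belt 205/352 = 0.58239, belt 209/191 = 1.0942.
Overall: 26 × 3.9615 × 0.58239 × 1.0942 = 65.639.

65.6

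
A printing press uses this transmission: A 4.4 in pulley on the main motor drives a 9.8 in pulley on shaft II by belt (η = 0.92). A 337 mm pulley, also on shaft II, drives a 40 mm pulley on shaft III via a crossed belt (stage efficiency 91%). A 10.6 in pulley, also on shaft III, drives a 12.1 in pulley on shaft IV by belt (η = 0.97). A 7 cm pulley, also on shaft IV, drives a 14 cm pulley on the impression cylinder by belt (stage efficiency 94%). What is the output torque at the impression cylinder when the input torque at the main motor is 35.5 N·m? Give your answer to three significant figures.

16.4 N·m

After the belt (9.8/4.4): 35.5 × 2.2273 × 0.92 = 72.743 N·m
After the belt (40/337): 72.743 × 0.11869 × 0.91 = 7.8571 N·m
After the belt (12.1/10.6): 7.8571 × 1.1415 × 0.97 = 8.6999 N·m
After the belt (14/7): 8.6999 × 2 × 0.94 = 16.356 N·m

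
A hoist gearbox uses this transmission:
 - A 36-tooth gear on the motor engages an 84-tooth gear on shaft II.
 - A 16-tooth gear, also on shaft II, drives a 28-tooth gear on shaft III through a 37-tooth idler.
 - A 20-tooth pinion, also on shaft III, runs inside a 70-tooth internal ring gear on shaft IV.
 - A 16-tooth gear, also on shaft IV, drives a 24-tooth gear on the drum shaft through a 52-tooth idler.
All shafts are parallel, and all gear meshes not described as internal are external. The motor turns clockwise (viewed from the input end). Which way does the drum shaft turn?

counterclockwise

the motor → shaft II: external mesh, 1 reversal → CCW.
shaft II → shaft III: driver → idler → driven is 2 external meshes, 2 reversals → CCW.
shaft III → shaft IV: internal mesh, same direction → CCW.
shaft IV → the drum shaft: driver → idler → driven is 2 external meshes, 2 reversals → CCW.
5 reversals in total — an odd number — so the drum shaft turns opposite to the motor.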